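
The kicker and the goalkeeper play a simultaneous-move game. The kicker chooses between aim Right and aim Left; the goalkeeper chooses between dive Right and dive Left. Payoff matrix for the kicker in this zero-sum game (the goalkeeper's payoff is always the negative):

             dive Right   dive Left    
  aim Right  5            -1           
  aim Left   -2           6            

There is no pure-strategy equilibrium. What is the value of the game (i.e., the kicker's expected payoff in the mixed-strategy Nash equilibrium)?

v = 2

In a mixed equilibrium the kicker is indifferent between aim Right and aim Left; this condition fixes q.
  the kicker's expected payoff from aim Right: q·5 + (1−q)·(-1) = 6q - 1
  the kicker's expected payoff from aim Left: q·(-2) + (1−q)·6 = -8q + 6
  6q - 1 = -8q + 6  ⇒  14q = 7  ⇒  q = 1/2.
The value is the kicker's expected payoff against this mix (using aim Right): (1/2)·5 + (1/2)·(-1) = 2.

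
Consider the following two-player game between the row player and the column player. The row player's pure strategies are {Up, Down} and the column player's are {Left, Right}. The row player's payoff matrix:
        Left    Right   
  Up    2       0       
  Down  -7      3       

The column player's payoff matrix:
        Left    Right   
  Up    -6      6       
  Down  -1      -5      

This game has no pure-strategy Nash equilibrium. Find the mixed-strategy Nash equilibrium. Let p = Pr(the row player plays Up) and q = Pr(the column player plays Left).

In a mixed equilibrium the column player is indifferent between Left and Right; this condition fixes p.
  the column player's payoff from Left: p·(-6) + (1−p)·(-1) = -5p - 1
  the column player's payoff from Right: p·6 + (1−p)·(-5) = 11p - 5
  -5p - 1 = 11p - 5  ⇒  -16p = -4  ⇒  p = 1/4.
The row player's indifference between Up and Down determines the column player's mixing probability q:
  the row player's payoff to Up: q·2 + (1−q)·0 = 2q
  the row player's payoff to Down: q·(-7) + (1−q)·3 = -10q + 3
  2q = -10q + 3  ⇒  12q = 3  ⇒  q = 1/4.

p = 1/4, q = 1/4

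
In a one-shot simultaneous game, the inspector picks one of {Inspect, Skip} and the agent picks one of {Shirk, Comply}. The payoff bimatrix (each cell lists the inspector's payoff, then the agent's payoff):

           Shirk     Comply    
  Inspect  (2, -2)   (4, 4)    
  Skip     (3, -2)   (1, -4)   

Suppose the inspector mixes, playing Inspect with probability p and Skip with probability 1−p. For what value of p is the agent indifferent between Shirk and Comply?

p = 1/4

For the agent to be willing to mix, the agent must be indifferent between Shirk and Comply, which pins down the inspector's mix.
  the agent's expected payoff from Shirk: p·(-2) + (1−p)·(-2) = -2
  the agent's expected payoff from Comply: p·4 + (1−p)·(-4) = 8p - 4
  -2 = 8p - 4  ⇒  -8p = -2  ⇒  p = 1/4.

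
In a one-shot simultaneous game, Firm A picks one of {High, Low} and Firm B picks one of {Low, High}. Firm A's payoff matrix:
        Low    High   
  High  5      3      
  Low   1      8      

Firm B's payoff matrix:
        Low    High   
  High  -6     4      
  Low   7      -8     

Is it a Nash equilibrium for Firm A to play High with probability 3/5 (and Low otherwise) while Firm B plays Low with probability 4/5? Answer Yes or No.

No

Given Firm B's mix q = 4/5, Firm A's payoff from High is 23/5 but from Low is 12/5. Firm A strictly prefers High, so Firm A would not mix.
So the proposed profile is not a Nash equilibrium.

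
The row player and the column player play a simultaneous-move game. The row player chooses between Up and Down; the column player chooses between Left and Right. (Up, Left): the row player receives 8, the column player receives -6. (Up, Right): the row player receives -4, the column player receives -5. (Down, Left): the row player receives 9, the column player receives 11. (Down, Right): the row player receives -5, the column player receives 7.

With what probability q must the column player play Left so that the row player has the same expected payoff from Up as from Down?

The column player's mix must leave the row player indifferent between Up and Down.
  the row player's payoff from Up: q·8 + (1−q)·(-4) = 12q - 4
  the row player's payoff from Down: q·9 + (1−q)·(-5) = 14q - 5
  12q - 4 = 14q - 5  ⇒  -2q = -1  ⇒  q = 1/2.

q = 1/2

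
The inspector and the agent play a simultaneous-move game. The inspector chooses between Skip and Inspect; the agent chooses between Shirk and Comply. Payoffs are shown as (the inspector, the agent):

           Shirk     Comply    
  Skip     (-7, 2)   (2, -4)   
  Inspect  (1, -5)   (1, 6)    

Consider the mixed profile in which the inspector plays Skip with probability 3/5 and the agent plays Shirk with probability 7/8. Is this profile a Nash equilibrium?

No

Given the inspector's mix p = 3/5, the agent's payoff from Shirk is -4/5 but from Comply is 0. The agent strictly prefers Comply, so the agent would not mix.
So the proposed profile is not a Nash equilibrium.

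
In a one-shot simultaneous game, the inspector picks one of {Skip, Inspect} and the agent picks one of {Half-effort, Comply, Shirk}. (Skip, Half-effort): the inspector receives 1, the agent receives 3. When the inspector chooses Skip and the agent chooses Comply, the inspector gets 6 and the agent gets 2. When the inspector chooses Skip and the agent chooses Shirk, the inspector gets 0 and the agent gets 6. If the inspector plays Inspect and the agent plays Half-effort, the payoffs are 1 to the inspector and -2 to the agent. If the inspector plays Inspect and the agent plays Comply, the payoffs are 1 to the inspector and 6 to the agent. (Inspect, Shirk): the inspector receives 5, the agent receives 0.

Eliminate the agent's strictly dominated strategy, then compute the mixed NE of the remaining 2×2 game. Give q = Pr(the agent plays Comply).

q = 1/2

The agent's strategy Half-effort is strictly dominated by Shirk: 6 > 3 and 0 > -2. Eliminate Half-effort.
In a mixed equilibrium the inspector is indifferent between Skip and Inspect; this condition fixes q.
  the inspector's expected payoff from Skip: q·6 + (1−q)·0 = 6q
  the inspector's expected payoff from Inspect: q·1 + (1−q)·5 = -4q + 5
  6q = -4q + 5  ⇒  10q = 5  ⇒  q = 1/2.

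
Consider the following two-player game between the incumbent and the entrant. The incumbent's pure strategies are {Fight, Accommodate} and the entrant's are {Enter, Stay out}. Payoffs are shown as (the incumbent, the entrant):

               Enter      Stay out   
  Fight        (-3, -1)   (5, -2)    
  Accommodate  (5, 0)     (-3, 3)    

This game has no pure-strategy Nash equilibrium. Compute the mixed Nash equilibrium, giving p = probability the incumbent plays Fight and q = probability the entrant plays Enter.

p = 3/4, q = 1/2

The incumbent's mix must leave the entrant indifferent between Enter and Stay out.
  the entrant's expected payoff from Enter: p·(-1) + (1−p)·0 = -p
  the entrant's expected payoff from Stay out: p·(-2) + (1−p)·3 = -5p + 3
  -p = -5p + 3  ⇒  4p = 3  ⇒  p = 3/4.
Set the incumbent's expected payoff from Fight equal to that from Accommodate:
  the incumbent's payoff from Fight: q·(-3) + (1−q)·5 = -8q + 5
  the incumbent's payoff from Accommodate: q·5 + (1−q)·(-3) = 8q - 3
  -8q + 5 = 8q - 3  ⇒  -16q = -8  ⇒  q = 1/2.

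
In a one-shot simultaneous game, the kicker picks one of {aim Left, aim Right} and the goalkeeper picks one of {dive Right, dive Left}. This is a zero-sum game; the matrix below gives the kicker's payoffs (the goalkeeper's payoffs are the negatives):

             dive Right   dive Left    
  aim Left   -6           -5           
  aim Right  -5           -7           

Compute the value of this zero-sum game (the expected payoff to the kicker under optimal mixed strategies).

v = -17/3

The goalkeeper's mix must leave the kicker indifferent between aim Left and aim Right.
  the kicker's payoff from aim Left: q·(-6) + (1−q)·(-5) = -q - 5
  the kicker's payoff from aim Right: q·(-5) + (1−q)·(-7) = 2q - 7
  -q - 5 = 2q - 7  ⇒  -3q = -2  ⇒  q = 2/3.
The value is the kicker's expected payoff against this mix (using aim Left): (2/3)·(-6) + (1/3)·(-5) = -17/3.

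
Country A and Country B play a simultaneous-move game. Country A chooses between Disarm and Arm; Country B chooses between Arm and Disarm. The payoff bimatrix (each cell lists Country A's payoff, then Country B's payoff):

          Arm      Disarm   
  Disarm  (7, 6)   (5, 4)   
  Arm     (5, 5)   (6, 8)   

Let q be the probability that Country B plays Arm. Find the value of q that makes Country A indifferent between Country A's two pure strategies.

q = 1/3

Country B's mix must leave Country A indifferent between Disarm and Arm.
  Country A's expected payoff from Disarm: q·7 + (1−q)·5 = 2q + 5
  Country A's expected payoff from Arm: q·5 + (1−q)·6 = -q + 6
  2q + 5 = -q + 6  ⇒  3q = 1  ⇒  q = 1/3.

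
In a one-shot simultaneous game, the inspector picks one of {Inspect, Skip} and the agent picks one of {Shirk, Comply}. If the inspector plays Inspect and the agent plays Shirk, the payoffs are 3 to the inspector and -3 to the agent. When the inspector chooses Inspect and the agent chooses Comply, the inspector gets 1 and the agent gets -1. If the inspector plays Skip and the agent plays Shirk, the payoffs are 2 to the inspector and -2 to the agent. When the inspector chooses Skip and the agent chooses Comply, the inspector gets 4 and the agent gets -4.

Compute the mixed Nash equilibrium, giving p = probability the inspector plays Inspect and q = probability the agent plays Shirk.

p = 1/2, q = 3/4

The agent's indifference between Shirk and Comply determines the inspector's mixing probability p:
  the agent's expected payoff from Shirk: p·(-3) + (1−p)·(-2) = -p - 2
  the agent's expected payoff from Comply: p·(-1) + (1−p)·(-4) = 3p - 4
  -p - 2 = 3p - 4  ⇒  -4p = -2  ⇒  p = 1/2.
In a mixed equilibrium the inspector is indifferent between Inspect and Skip; this condition fixes q.
  the inspector's payoff from Inspect: q·3 + (1−q)·1 = 2q + 1
  the inspector's payoff from Skip: q·2 + (1−q)·4 = -2q + 4
  2q + 1 = -2q + 4  ⇒  4q = 3  ⇒  q = 3/4.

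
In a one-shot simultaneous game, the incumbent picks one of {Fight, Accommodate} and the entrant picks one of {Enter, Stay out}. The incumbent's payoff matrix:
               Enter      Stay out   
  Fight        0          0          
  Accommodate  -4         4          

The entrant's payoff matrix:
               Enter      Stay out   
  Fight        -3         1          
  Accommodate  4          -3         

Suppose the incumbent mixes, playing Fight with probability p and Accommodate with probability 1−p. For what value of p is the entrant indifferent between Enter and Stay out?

In a mixed equilibrium the entrant is indifferent between Enter and Stay out; this condition fixes p.
  the entrant's expected payoff from Enter: p·(-3) + (1−p)·4 = -7p + 4
  the entrant's expected payoff from Stay out: p·1 + (1−p)·(-3) = 4p - 3
  -7p + 4 = 4p - 3  ⇒  -11p = -7  ⇒  p = 7/11.

p = 7/11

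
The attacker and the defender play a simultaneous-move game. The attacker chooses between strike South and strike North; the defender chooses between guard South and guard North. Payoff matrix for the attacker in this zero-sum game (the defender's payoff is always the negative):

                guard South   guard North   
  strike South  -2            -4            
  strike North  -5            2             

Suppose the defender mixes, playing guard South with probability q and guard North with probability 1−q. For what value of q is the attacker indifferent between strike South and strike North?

q = 2/3

In a mixed equilibrium the attacker is indifferent between strike South and strike North; this condition fixes q.
  the attacker's expected payoff from strike South: q·(-2) + (1−q)·(-4) = 2q - 4
  the attacker's expected payoff from strike North: q·(-5) + (1−q)·2 = -7q + 2
  2q - 4 = -7q + 2  ⇒  9q = 6  ⇒  q = 2/3.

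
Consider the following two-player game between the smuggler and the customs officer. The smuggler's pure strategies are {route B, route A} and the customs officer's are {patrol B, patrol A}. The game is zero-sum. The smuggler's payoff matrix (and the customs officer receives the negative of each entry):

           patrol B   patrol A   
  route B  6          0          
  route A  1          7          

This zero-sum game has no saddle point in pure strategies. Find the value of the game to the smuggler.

The customs officer's mix must leave the smuggler indifferent between route B and route A.
  the smuggler's payoff from route B: q·6 + (1−q)·0 = 6q
  the smuggler's payoff from route A: q·1 + (1−q)·7 = -6q + 7
  6q = -6q + 7  ⇒  12q = 7  ⇒  q = 7/12.
The value is the smuggler's expected payoff against this mix (using route B): (7/12)·6 + (5/12)·0 = 7/2.

v = 7/2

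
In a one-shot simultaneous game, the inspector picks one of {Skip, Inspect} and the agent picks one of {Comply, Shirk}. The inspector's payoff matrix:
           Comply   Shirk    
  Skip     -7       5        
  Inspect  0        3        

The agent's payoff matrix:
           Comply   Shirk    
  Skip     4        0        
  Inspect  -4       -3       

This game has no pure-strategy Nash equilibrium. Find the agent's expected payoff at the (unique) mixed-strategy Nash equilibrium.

-12/5

The inspector's mix must leave the agent indifferent between Comply and Shirk.
  the agent's expected payoff from Comply: p·4 + (1−p)·(-4) = 8p - 4
  the agent's expected payoff from Shirk: p·0 + (1−p)·(-3) = 3p - 3
  8p - 4 = 3p - 3  ⇒  5p = 1  ⇒  p = 1/5.
At equilibrium the agent is indifferent across columns, so the agent's payoff equals the payoff from Comply: (1/5)·4 + (4/5)·(-4) = -12/5.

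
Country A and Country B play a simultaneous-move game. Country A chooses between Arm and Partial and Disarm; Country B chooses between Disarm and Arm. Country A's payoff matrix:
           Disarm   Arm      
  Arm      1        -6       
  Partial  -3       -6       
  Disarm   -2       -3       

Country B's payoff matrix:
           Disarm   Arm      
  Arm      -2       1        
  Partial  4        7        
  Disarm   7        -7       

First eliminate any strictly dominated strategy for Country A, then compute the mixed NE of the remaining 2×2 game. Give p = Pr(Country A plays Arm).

p = 14/17

Country A's strategy Partial is strictly dominated by Disarm: -2 > -3 and -3 > -6. Eliminate Partial.
For Country B to be willing to mix, Country B must be indifferent between Disarm and Arm, which pins down Country A's mix.
  Country B's expected payoff from Disarm: p·(-2) + (1−p)·7 = -9p + 7
  Country B's expected payoff from Arm: p·1 + (1−p)·(-7) = 8p - 7
  -9p + 7 = 8p - 7  ⇒  -17p = -14  ⇒  p = 14/17.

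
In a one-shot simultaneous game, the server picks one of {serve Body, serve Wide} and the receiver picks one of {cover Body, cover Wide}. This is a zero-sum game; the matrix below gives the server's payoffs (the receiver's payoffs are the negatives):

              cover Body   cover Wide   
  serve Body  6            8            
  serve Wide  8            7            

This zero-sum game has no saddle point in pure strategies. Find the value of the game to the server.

In a mixed equilibrium the server is indifferent between serve Body and serve Wide; this condition fixes q.
  the server's payoff from serve Body: q·6 + (1−q)·8 = -2q + 8
  the server's payoff from serve Wide: q·8 + (1−q)·7 = q + 7
  -2q + 8 = q + 7  ⇒  -3q = -1  ⇒  q = 1/3.
The value is the server's expected payoff against this mix (using serve Body): (1/3)·6 + (2/3)·8 = 22/3.

v = 22/3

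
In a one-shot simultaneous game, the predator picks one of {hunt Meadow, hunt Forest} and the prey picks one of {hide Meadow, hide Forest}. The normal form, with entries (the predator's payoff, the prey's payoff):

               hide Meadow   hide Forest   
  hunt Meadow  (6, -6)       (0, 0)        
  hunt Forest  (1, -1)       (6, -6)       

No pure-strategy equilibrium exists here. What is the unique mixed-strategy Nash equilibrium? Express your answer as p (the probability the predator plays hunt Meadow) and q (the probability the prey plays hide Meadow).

In a mixed equilibrium the prey is indifferent between hide Meadow and hide Forest; this condition fixes p.
  the prey's payoff from hide Meadow: p·(-6) + (1−p)·(-1) = -5p - 1
  the prey's payoff from hide Forest: p·0 + (1−p)·(-6) = 6p - 6
  -5p - 1 = 6p - 6  ⇒  -11p = -5  ⇒  p = 5/11.
In a mixed equilibrium the predator is indifferent between hunt Meadow and hunt Forest; this condition fixes q.
  the predator's expected payoff from hunt Meadow: q·6 + (1−q)·0 = 6q
  the predator's expected payoff from hunt Forest: q·1 + (1−q)·6 = -5q + 6
  6q = -5q + 6  ⇒  11q = 6  ⇒  q = 6/11.

p = 5/11, q = 6/11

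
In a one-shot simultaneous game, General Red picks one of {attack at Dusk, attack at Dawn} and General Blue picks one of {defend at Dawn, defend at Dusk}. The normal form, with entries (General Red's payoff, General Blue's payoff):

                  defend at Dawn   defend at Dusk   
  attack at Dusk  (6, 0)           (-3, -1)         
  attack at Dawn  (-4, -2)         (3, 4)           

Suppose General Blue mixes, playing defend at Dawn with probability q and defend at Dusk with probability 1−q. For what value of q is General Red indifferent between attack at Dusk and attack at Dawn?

In a mixed equilibrium General Red is indifferent between attack at Dusk and attack at Dawn; this condition fixes q.
  General Red's payoff from attack at Dusk: q·6 + (1−q)·(-3) = 9q - 3
  General Red's payoff from attack at Dawn: q·(-4) + (1−q)·3 = -7q + 3
  9q - 3 = -7q + 3  ⇒  16q = 6  ⇒  q = 3/8.

q = 3/8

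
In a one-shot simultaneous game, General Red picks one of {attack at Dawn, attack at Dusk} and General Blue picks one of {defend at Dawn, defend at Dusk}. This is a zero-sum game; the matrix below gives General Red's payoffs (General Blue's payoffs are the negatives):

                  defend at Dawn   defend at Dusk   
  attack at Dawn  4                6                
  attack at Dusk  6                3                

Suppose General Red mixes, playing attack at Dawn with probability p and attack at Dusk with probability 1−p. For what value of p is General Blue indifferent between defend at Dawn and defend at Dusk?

In a mixed equilibrium General Blue is indifferent between defend at Dawn and defend at Dusk; this condition fixes p.
  General Blue's expected payoff from defend at Dawn: p·(-4) + (1−p)·(-6) = 2p - 6
  General Blue's expected payoff from defend at Dusk: p·(-6) + (1−p)·(-3) = -3p - 3
  2p - 6 = -3p - 3  ⇒  5p = 3  ⇒  p = 3/5.

p = 3/5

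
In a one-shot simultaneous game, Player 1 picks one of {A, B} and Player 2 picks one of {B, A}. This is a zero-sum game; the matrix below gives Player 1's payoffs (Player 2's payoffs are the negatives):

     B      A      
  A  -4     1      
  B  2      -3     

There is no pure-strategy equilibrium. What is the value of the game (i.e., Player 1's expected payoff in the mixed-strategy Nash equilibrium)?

v = -1

Set Player 1's expected payoff from A equal to that from B:
  Player 1's payoff from A: q·(-4) + (1−q)·1 = -5q + 1
  Player 1's payoff from B: q·2 + (1−q)·(-3) = 5q - 3
  -5q + 1 = 5q - 3  ⇒  -10q = -4  ⇒  q = 2/5.
The value is Player 1's expected payoff against this mix (using A): (2/5)·(-4) + (3/5)·1 = -1.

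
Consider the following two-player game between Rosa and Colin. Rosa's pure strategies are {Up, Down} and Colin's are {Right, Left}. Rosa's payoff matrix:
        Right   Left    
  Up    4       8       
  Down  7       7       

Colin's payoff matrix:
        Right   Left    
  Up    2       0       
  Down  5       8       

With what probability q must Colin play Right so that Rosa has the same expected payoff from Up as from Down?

Rosa's indifference between Up and Down determines Colin's mixing probability q:
  Rosa's payoff from Up: q·4 + (1−q)·8 = -4q + 8
  Rosa's payoff from Down: q·7 + (1−q)·7 = 7
  -4q + 8 = 7  ⇒  -4q = -1  ⇒  q = 1/4.

q = 1/4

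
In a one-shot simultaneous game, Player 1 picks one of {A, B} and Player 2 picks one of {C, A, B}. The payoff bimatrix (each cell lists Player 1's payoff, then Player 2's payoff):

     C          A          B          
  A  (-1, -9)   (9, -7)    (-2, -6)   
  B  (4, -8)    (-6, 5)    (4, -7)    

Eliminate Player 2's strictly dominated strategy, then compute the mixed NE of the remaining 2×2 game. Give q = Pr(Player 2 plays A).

Player 2's strategy C is strictly dominated by B: -6 > -9 and -7 > -8. Eliminate C.
Set Player 1's expected payoff from A equal to that from B:
  Player 1's expected payoff from A: q·9 + (1−q)·(-2) = 11q - 2
  Player 1's expected payoff from B: q·(-6) + (1−q)·4 = -10q + 4
  11q - 2 = -10q + 4  ⇒  21q = 6  ⇒  q = 2/7.

q = 2/7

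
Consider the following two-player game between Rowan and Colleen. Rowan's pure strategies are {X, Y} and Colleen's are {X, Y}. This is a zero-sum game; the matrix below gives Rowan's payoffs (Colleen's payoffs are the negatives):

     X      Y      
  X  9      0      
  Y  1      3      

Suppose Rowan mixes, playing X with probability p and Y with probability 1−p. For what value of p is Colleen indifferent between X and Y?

In a mixed equilibrium Colleen is indifferent between X and Y; this condition fixes p.
  Colleen's expected payoff from X: p·(-9) + (1−p)·(-1) = -8p - 1
  Colleen's expected payoff from Y: p·0 + (1−p)·(-3) = 3p - 3
  -8p - 1 = 3p - 3  ⇒  -11p = -2  ⇒  p = 2/11.

p = 2/11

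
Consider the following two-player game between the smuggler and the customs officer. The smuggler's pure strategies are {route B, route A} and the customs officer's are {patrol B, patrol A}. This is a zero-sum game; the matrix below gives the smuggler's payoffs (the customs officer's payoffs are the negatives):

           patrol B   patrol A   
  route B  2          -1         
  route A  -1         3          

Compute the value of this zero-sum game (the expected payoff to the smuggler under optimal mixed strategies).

v = 5/7

For the smuggler to be willing to mix, the smuggler must be indifferent between route B and route A, which pins down the customs officer's mix.
  the smuggler's expected payoff from route B: q·2 + (1−q)·(-1) = 3q - 1
  the smuggler's expected payoff from route A: q·(-1) + (1−q)·3 = -4q + 3
  3q - 1 = -4q + 3  ⇒  7q = 4  ⇒  q = 4/7.
The value is the smuggler's expected payoff against this mix (using route B): (4/7)·2 + (3/7)·(-1) = 5/7.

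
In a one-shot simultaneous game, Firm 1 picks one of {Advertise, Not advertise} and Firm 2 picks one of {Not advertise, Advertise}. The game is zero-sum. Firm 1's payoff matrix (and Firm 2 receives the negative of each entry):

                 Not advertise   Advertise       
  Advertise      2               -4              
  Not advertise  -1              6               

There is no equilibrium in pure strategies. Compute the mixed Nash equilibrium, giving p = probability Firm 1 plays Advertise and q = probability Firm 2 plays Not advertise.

Firm 2's indifference between Not advertise and Advertise determines Firm 1's mixing probability p:
  Firm 2's expected payoff from Not advertise: p·(-2) + (1−p)·1 = -3p + 1
  Firm 2's expected payoff from Advertise: p·4 + (1−p)·(-6) = 10p - 6
  -3p + 1 = 10p - 6  ⇒  -13p = -7  ⇒  p = 7/13.
For Firm 1 to be willing to mix, Firm 1 must be indifferent between Advertise and Not advertise, which pins down Firm 2's mix.
  Firm 1's payoff from Advertise: q·2 + (1−q)·(-4) = 6q - 4
  Firm 1's payoff from Not advertise: q·(-1) + (1−q)·6 = -7q + 6
  6q - 4 = -7q + 6  ⇒  13q = 10  ⇒  q = 10/13.

p = 7/13, q = 10/13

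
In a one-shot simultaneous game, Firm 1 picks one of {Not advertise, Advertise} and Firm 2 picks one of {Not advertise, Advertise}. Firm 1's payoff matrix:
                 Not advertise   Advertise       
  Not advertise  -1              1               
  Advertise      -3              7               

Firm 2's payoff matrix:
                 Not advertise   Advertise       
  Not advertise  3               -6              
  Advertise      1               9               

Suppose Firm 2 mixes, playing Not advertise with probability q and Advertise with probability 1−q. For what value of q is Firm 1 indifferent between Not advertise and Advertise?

q = 3/4

In a mixed equilibrium Firm 1 is indifferent between Not advertise and Advertise; this condition fixes q.
  Firm 1's payoff to Not advertise: q·(-1) + (1−q)·1 = -2q + 1
  Firm 1's payoff to Advertise: q·(-3) + (1−q)·7 = -10q + 7
  -2q + 1 = -10q + 7  ⇒  8q = 6  ⇒  q = 3/4.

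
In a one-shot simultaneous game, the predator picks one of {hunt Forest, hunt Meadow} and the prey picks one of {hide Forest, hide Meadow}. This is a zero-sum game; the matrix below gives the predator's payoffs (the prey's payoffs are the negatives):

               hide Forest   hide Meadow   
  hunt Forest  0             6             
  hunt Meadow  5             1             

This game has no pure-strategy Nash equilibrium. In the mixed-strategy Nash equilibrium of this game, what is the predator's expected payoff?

For the predator to be willing to mix, the predator must be indifferent between hunt Forest and hunt Meadow, which pins down the prey's mix.
  the predator's expected payoff from hunt Forest: q·0 + (1−q)·6 = -6q + 6
  the predator's expected payoff from hunt Meadow: q·5 + (1−q)·1 = 4q + 1
  -6q + 6 = 4q + 1  ⇒  -10q = -5  ⇒  q = 1/2.
At equilibrium the predator is indifferent across rows, so the predator's payoff equals the payoff from hunt Forest: (1/2)·0 + (1/2)·6 = 3.

3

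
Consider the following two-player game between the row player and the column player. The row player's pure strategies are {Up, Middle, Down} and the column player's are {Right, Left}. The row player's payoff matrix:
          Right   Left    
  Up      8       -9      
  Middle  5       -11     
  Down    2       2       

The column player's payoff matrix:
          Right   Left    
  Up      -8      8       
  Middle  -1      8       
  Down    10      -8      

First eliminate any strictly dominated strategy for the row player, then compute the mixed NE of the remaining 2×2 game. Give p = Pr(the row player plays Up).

p = 9/17

The row player's strategy Middle is strictly dominated by Up: 8 > 5 and -9 > -11. Eliminate Middle.
Set the column player's expected payoff from Right equal to that from Left:
  the column player's payoff from Right: p·(-8) + (1−p)·10 = -18p + 10
  the column player's payoff from Left: p·8 + (1−p)·(-8) = 16p - 8
  -18p + 10 = 16p - 8  ⇒  -34p = -18  ⇒  p = 9/17.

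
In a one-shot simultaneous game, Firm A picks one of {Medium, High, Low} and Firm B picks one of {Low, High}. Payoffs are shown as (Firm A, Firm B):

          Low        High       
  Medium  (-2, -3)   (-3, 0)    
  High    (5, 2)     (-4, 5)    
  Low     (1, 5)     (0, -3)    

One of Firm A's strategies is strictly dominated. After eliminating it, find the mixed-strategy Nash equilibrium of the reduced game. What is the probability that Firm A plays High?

Firm A's strategy Medium is strictly dominated by Low: 1 > -2 and 0 > -3. Eliminate Medium.
Firm A's mix must leave Firm B indifferent between Low and High.
  Firm B's payoff from Low: p·2 + (1−p)·5 = -3p + 5
  Firm B's payoff from High: p·5 + (1−p)·(-3) = 8p - 3
  -3p + 5 = 8p - 3  ⇒  -11p = -8  ⇒  p = 8/11.

p = 8/11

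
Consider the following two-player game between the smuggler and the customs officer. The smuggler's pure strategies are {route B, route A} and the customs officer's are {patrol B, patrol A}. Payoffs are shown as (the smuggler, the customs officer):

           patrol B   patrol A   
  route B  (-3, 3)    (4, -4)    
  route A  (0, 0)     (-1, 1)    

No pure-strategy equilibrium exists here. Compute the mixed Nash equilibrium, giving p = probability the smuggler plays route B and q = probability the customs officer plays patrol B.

p = 1/8, q = 5/8

For the customs officer to be willing to mix, the customs officer must be indifferent between patrol B and patrol A, which pins down the smuggler's mix.
  the customs officer's expected payoff from patrol B: p·3 + (1−p)·0 = 3p
  the customs officer's expected payoff from patrol A: p·(-4) + (1−p)·1 = -5p + 1
  3p = -5p + 1  ⇒  8p = 1  ⇒  p = 1/8.
Set the smuggler's expected payoff from route B equal to that from route A:
  the smuggler's expected payoff from route B: q·(-3) + (1−q)·4 = -7q + 4
  the smuggler's expected payoff from route A: q·0 + (1−q)·(-1) = q - 1
  -7q + 4 = q - 1  ⇒  -8q = -5  ⇒  q = 5/8.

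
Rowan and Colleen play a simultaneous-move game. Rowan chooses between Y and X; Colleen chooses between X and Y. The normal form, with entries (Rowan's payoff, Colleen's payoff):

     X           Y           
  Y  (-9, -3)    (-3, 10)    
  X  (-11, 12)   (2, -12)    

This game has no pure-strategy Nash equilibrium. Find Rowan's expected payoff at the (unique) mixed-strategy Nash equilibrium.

Colleen's mix must leave Rowan indifferent between Y and X.
  Rowan's expected payoff from Y: q·(-9) + (1−q)·(-3) = -6q - 3
  Rowan's expected payoff from X: q·(-11) + (1−q)·2 = -13q + 2
  -6q - 3 = -13q + 2  ⇒  7q = 5  ⇒  q = 5/7.
At equilibrium Rowan is indifferent across rows, so Rowan's payoff equals the payoff from Y: (5/7)·(-9) + (2/7)·(-3) = -51/7.

-51/7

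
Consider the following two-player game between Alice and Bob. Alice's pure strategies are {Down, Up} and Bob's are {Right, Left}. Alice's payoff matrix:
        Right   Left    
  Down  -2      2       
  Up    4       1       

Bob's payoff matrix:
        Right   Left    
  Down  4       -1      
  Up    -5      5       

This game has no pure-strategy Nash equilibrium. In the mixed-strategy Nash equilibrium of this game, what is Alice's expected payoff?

For Alice to be willing to mix, Alice must be indifferent between Down and Up, which pins down Bob's mix.
  Alice's payoff to Down: q·(-2) + (1−q)·2 = -4q + 2
  Alice's payoff to Up: q·4 + (1−q)·1 = 3q + 1
  -4q + 2 = 3q + 1  ⇒  -7q = -1  ⇒  q = 1/7.
At equilibrium Alice is indifferent across rows, so Alice's payoff equals the payoff from Down: (1/7)·(-2) + (6/7)·2 = 10/7.

10/7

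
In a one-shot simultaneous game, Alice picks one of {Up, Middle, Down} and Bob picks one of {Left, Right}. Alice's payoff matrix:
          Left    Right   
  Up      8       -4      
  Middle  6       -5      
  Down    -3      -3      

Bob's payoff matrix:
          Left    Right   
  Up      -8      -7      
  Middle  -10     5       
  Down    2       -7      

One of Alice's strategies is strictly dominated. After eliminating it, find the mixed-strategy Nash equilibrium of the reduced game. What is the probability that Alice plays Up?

Alice's strategy Middle is strictly dominated by Up: 8 > 6 and -4 > -5. Eliminate Middle.
Alice's mix must leave Bob indifferent between Left and Right.
  Bob's payoff to Left: p·(-8) + (1−p)·2 = -10p + 2
  Bob's payoff to Right: p·(-7) + (1−p)·(-7) = -7
  -10p + 2 = -7  ⇒  -10p = -9  ⇒  p = 9/10.

p = 9/10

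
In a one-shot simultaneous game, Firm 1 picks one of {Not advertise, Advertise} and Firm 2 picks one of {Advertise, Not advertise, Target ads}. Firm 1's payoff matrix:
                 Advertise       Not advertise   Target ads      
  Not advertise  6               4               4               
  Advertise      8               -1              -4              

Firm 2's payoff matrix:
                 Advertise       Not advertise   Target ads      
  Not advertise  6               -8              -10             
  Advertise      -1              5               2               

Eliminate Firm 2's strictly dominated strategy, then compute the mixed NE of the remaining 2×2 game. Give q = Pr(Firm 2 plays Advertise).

Firm 2's strategy Target ads is strictly dominated by Not advertise: -8 > -10 and 5 > 2. Eliminate Target ads.
Firm 1's indifference between Not advertise and Advertise determines Firm 2's mixing probability q:
  Firm 1's payoff to Not advertise: q·6 + (1−q)·4 = 2q + 4
  Firm 1's payoff to Advertise: q·8 + (1−q)·(-1) = 9q - 1
  2q + 4 = 9q - 1  ⇒  -7q = -5  ⇒  q = 5/7.

q = 5/7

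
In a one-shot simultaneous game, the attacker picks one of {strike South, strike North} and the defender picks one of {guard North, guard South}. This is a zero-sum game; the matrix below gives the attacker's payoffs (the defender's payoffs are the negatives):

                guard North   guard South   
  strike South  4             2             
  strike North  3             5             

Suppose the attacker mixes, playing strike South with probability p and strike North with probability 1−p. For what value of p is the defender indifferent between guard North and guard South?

Set the defender's expected payoff from guard North equal to that from guard South:
  the defender's payoff from guard North: p·(-4) + (1−p)·(-3) = -p - 3
  the defender's payoff from guard South: p·(-2) + (1−p)·(-5) = 3p - 5
  -p - 3 = 3p - 5  ⇒  -4p = -2  ⇒  p = 1/2.

p = 1/2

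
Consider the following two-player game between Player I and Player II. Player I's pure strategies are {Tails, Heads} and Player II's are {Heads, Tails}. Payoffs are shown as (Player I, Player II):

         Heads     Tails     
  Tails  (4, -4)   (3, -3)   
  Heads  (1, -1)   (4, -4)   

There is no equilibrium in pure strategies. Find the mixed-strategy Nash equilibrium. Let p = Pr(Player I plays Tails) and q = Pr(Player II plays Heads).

p = 3/4, q = 1/4

Player I's mix must leave Player II indifferent between Heads and Tails.
  Player II's expected payoff from Heads: p·(-4) + (1−p)·(-1) = -3p - 1
  Player II's expected payoff from Tails: p·(-3) + (1−p)·(-4) = p - 4
  -3p - 1 = p - 4  ⇒  -4p = -3  ⇒  p = 3/4.
In a mixed equilibrium Player I is indifferent between Tails and Heads; this condition fixes q.
  Player I's payoff from Tails: q·4 + (1−q)·3 = q + 3
  Player I's payoff from Heads: q·1 + (1−q)·4 = -3q + 4
  q + 3 = -3q + 4  ⇒  4q = 1  ⇒  q = 1/4.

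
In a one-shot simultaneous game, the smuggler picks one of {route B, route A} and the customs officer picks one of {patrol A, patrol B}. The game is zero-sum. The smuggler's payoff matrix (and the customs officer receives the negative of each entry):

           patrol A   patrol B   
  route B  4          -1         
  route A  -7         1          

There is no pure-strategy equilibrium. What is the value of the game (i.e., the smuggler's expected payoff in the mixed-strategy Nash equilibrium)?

For the smuggler to be willing to mix, the smuggler must be indifferent between route B and route A, which pins down the customs officer's mix.
  the smuggler's payoff from route B: q·4 + (1−q)·(-1) = 5q - 1
  the smuggler's payoff from route A: q·(-7) + (1−q)·1 = -8q + 1
  5q - 1 = -8q + 1  ⇒  13q = 2  ⇒  q = 2/13.
The value is the smuggler's expected payoff against this mix (using route B): (2/13)·4 + (11/13)·(-1) = -3/13.

v = -3/13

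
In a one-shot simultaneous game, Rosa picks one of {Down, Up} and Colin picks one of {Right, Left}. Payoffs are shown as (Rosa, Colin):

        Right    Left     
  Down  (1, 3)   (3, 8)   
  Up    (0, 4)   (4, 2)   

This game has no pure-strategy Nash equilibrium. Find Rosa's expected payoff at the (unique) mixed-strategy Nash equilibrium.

Set Rosa's expected payoff from Down equal to that from Up:
  Rosa's payoff from Down: q·1 + (1−q)·3 = -2q + 3
  Rosa's payoff from Up: q·0 + (1−q)·4 = -4q + 4
  -2q + 3 = -4q + 4  ⇒  2q = 1  ⇒  q = 1/2.
At equilibrium Rosa is indifferent across rows, so Rosa's payoff equals the payoff from Down: (1/2)·1 + (1/2)·3 = 2.

2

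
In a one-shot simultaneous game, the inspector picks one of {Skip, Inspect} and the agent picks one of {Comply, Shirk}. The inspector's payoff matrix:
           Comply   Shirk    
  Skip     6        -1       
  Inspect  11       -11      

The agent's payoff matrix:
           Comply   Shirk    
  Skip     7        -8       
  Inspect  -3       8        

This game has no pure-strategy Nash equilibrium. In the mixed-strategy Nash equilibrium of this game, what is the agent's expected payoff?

16/13

Set the agent's expected payoff from Comply equal to that from Shirk:
  the agent's expected payoff from Comply: p·7 + (1−p)·(-3) = 10p - 3
  the agent's expected payoff from Shirk: p·(-8) + (1−p)·8 = -16p + 8
  10p - 3 = -16p + 8  ⇒  26p = 11  ⇒  p = 11/26.
At equilibrium the agent is indifferent across columns, so the agent's payoff equals the payoff from Comply: (11/26)·7 + (15/26)·(-3) = 16/13.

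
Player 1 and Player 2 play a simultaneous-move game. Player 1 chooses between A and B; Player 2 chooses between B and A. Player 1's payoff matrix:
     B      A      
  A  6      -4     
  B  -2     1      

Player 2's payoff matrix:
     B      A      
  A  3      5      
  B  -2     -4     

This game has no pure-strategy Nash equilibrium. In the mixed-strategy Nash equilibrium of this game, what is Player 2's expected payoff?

In a mixed equilibrium Player 2 is indifferent between B and A; this condition fixes p.
  Player 2's expected payoff from B: p·3 + (1−p)·(-2) = 5p - 2
  Player 2's expected payoff from A: p·5 + (1−p)·(-4) = 9p - 4
  5p - 2 = 9p - 4  ⇒  -4p = -2  ⇒  p = 1/2.
At equilibrium Player 2 is indifferent across columns, so Player 2's payoff equals the payoff from B: (1/2)·3 + (1/2)·(-2) = 1/2.

1/2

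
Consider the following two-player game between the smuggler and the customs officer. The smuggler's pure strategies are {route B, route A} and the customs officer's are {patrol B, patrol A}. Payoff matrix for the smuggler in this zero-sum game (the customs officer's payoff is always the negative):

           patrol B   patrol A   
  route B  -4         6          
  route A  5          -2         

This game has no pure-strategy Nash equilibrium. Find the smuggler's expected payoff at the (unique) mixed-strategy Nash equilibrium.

In a mixed equilibrium the smuggler is indifferent between route B and route A; this condition fixes q.
  the smuggler's expected payoff from route B: q·(-4) + (1−q)·6 = -10q + 6
  the smuggler's expected payoff from route A: q·5 + (1−q)·(-2) = 7q - 2
  -10q + 6 = 7q - 2  ⇒  -17q = -8  ⇒  q = 8/17.
At equilibrium the smuggler is indifferent across rows, so the smuggler's payoff equals the payoff from route B: (8/17)·(-4) + (9/17)·6 = 22/17.

22/17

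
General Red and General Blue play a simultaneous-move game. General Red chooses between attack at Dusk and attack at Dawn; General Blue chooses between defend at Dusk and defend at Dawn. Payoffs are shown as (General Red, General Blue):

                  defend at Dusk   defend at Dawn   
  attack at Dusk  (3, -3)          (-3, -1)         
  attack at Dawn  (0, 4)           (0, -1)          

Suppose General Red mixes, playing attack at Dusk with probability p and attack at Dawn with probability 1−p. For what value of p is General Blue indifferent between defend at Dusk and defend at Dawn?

General Blue's indifference between defend at Dusk and defend at Dawn determines General Red's mixing probability p:
  General Blue's payoff from defend at Dusk: p·(-3) + (1−p)·4 = -7p + 4
  General Blue's payoff from defend at Dawn: p·(-1) + (1−p)·(-1) = -1
  -7p + 4 = -1  ⇒  -7p = -5  ⇒  p = 5/7.

p = 5/7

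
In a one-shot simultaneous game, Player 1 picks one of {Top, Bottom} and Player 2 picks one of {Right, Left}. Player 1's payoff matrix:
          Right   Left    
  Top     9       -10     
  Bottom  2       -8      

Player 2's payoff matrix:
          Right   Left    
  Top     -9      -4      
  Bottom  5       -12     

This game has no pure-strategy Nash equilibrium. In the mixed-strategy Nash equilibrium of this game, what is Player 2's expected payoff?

-64/11

Set Player 2's expected payoff from Right equal to that from Left:
  Player 2's payoff from Right: p·(-9) + (1−p)·5 = -14p + 5
  Player 2's payoff from Left: p·(-4) + (1−p)·(-12) = 8p - 12
  -14p + 5 = 8p - 12  ⇒  -22p = -17  ⇒  p = 17/22.
At equilibrium Player 2 is indifferent across columns, so Player 2's payoff equals the payoff from Right: (17/22)·(-9) + (5/22)·5 = -64/11.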